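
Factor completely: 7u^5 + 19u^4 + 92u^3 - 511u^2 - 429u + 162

(7u - 2)(u + 1)(u - 3)(u^2 + 5u + 27)

Trying the rational-root candidates, u = 2/7 is a root, so (7u - 2) is a factor; dividing leaves u^4 + 3u^3 + 14u^2 - 69u - 81.
Next, u = -1 is a root, so (u + 1) is a factor; dividing leaves u^3 + 2u^2 + 12u - 81.
Then u = 3 is a root, so (u - 3) is a factor; dividing leaves u^2 + 5u + 27.
The quadratic u^2 + 5u + 27 has discriminant -83 < 0 and is irreducible over ℤ.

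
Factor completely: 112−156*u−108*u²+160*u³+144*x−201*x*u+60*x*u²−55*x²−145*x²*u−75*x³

Group: 3*x*(−25*x²−15*x*u+15*x+40*u²−67*u+28) + (4*u+4)*(−25*x²−15*x*u+15*x+40*u²−67*u+28); both groups contain (−25*x²−15*x*u+15*x+40*u²−67*u+28), so (3*x+4*u+4) is a factor with cofactor −25*x²−15*x*u+15*x+40*u²−67*u+28.
The cofactor groups again: −25*x²−15*x*u+15*x+40*u²−67*u+28 = −5*x*(5*x−5*u+4) + (−8*u+7)*(5*x−5*u+4); both groups contain (5*x−5*u+4), giving −(5*x+8*u−7)*(5*x−5*u+4).

−(5*x−5*u+4)*(3*x+4*u+4)*(5*x+8*u−7)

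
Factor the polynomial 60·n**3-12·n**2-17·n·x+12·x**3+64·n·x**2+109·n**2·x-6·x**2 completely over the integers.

(3·n+2·x)·(4·n+3·x)·(5·n+2·x-1)

Group: 4·n·(15·n**2+16·n·x-3·n+4·x**2-2·x) + 3·x·(15·n**2+16·n·x-3·n+4·x**2-2·x); both groups contain (15·n**2+16·n·x-3·n+4·x**2-2·x), so (4·n+3·x) is a factor with cofactor 15·n**2+16·n·x-3·n+4·x**2-2·x.
The cofactor groups again: 15·n**2+16·n·x-3·n+4·x**2-2·x = 5·n·(3·n+2·x) + (2·x-1)·(3·n+2·x); both groups contain (3·n+2·x), giving (5·n+2·x-1)·(3·n+2·x).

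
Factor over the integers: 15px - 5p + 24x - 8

Group as (15px - 5p) + (24x - 8) = 5p(3x - 1) + 8(3x - 1).
Both groups share the factor (3x - 1).

(3x - 1)(5p + 8)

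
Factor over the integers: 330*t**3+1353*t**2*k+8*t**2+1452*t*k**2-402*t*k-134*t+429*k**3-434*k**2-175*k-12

(11*t+11*k+1)*(5*t+13*k+3)*(6*t+3*k-4)

Group: 5*t*(66*t**2+99*t*k-38*t+33*k**2-41*k-4) + (13*k+3)*(66*t**2+99*t*k-38*t+33*k**2-41*k-4); both groups contain (66*t**2+99*t*k-38*t+33*k**2-41*k-4), so (5*t+13*k+3) is a factor with cofactor 66*t**2+99*t*k-38*t+33*k**2-41*k-4.
The cofactor groups again: 66*t**2+99*t*k-38*t+33*k**2-41*k-4 = 11*t*(6*t+3*k-4) + (11*k+1)*(6*t+3*k-4); both groups contain (6*t+3*k-4), giving (11*t+11*k+1)*(6*t+3*k-4).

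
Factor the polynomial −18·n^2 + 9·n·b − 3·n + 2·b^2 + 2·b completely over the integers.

Group: −6·n·(3·n − 2·b) + (−b − 1)·(3·n − 2·b); both groups contain (3·n − 2·b).

−(3·n − 2·b)·(6·n + b + 1)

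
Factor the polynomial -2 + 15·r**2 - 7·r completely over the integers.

Need a pair with product 15·(-2) = -30 and sum -7: that's 3 and -10.
Split the middle term: 15·r**2 + 3·r - 10·r - 2 = 3·r·(5·r + 1) - 2·(5·r + 1).

(3·r - 2)·(5·r + 1)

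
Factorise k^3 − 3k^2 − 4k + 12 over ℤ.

(k + 2)(k − 2)(k − 3)

Testing divisors of the constant over divisors of the leading coefficient, k = 2 is a root, so (k − 2) divides it; the quotient is k^2 − k − 6.
The remaining quadratic factors as (k − 3)(k + 2).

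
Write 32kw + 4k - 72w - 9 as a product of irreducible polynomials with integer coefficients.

Group as (32kw + 4k) + (-72w - 9) = 4k(8w + 1) - 9(8w + 1).
Both groups share the factor (8w + 1).

(4k - 9)(8w + 1)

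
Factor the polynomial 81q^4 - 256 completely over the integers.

(3q + 4)(3q - 4)(9q^2 + 16)

(3q)⁴ − (4)⁴ = ((3q)² − (4)²)((3q)² + (4)²); the first factor splits again, the second (9q^2 + 16) is irreducible.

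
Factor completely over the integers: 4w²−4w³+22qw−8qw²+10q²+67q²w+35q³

Group: 5q(7q²+12qw+2q−4w²+4w) + w(7q²+12qw+2q−4w²+4w); both groups contain (7q²+12qw+2q−4w²+4w), so (5q+w) is a factor with cofactor 7q²+12qw+2q−4w²+4w.
The cofactor groups again: 7q²+12qw+2q−4w²+4w = q(7q−2w+2) + 2w(7q−2w+2); both groups contain (7q−2w+2), giving (q+2w)(7q−2w+2).

(5q+w)(7q−2w+2)(q+2w)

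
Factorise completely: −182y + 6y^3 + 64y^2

2y(3y − 7)(y + 13)

Pull out the common factor 2y, then factor the remaining trinomial.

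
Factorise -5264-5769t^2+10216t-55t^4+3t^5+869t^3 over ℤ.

(3t-4)(t-1)(t-7)(t^2-9t+188)

Among the possible rational roots, t = 7 is a root, so (t-7) divides it; the quotient is 3t^4-34t^3+631t^2-1352t+752.
Continuing, t = 1 is a root, so (t-1) is a factor; dividing leaves 3t^3-31t^2+600t-752.
Next, t = 4/3 is a root, so (3t-4) divides it; the quotient is t^2-9t+188.
The quadratic t^2-9t+188 has discriminant -671 < 0 and is irreducible over ℤ.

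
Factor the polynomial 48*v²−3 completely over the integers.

Pull out the common factor 3; 16*v²−1 is a difference of squares.

3*(4*v+1)*(4*v−1)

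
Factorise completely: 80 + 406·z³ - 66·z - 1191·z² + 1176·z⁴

(4·z - 1)·(6·z - 5)·(7·z + 2)·(7·z + 8)

By the rational root theorem, z = 5/6 is a root, so (6·z - 5) divides it; the quotient is 196·z³ + 231·z² - 6·z - 16.
Next, z = 1/4 is a root, so (4·z - 1) is a factor; dividing leaves 49·z² + 70·z + 16.
The remaining quadratic factors as (7·z + 8)(7·z + 2).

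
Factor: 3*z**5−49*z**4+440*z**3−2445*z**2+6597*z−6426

(3*z−7)*(z−3)*(z−6)*(z**2−5*z+51)

Testing divisors of the constant over divisors of the leading coefficient, z = 3 is a root, so (z−3) divides it; the quotient is 3*z**4−40*z**3+320*z**2−1485*z+2142.
Then z = 7/3 is a root, so (3*z−7) divides it; the quotient is z**3−11*z**2+81*z−306.
Then z = 6 is a root, so (z−6) divides it; the quotient is z**2−5*z+51.
The quadratic z**2−5*z+51 has discriminant −179 < 0 and is irreducible over ℤ.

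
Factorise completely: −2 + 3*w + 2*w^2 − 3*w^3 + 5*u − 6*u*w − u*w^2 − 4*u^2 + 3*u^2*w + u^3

Group: u*(u^2 + 2*u*w − 3*u − 3*w^2 − w + 2) + (w − 1)*(u^2 + 2*u*w − 3*u − 3*w^2 − w + 2); both groups contain (u^2 + 2*u*w − 3*u − 3*w^2 − w + 2), so (u + w − 1) is a factor with cofactor u^2 + 2*u*w − 3*u − 3*w^2 − w + 2.
The cofactor groups again: u^2 + 2*u*w − 3*u − 3*w^2 − w + 2 = u*(u + 3*w − 2) + (−w − 1)*(u + 3*w − 2); both groups contain (u + 3*w − 2), giving (u − w − 1)*(u + 3*w − 2).

(u + 3*w − 2)*(u + w − 1)*(u − w − 1)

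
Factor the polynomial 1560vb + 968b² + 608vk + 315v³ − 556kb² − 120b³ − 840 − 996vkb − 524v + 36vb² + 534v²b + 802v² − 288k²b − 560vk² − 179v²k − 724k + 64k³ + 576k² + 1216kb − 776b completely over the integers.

(5v − 8k − 2b + 14)(7v + 8k + 10b + 6)(9v − k + 6b − 10)

Group: 5v(63v² + 65vk + 132vb − 16v − 8k² + 38kb − 86k + 60b² − 64b − 60) + (−8k − 2b + 14)(63v² + 65vk + 132vb − 16v − 8k² + 38kb − 86k + 60b² − 64b − 60); both groups contain (63v² + 65vk + 132vb − 16v − 8k² + 38kb − 86k + 60b² − 64b − 60), so (5v − 8k − 2b + 14) is a factor with cofactor 63v² + 65vk + 132vb − 16v − 8k² + 38kb − 86k + 60b² − 64b − 60.
The cofactor groups again: 63v² + 65vk + 132vb − 16v − 8k² + 38kb − 86k + 60b² − 64b − 60 = 9v(7v + 8k + 10b + 6) + (−k + 6b − 10)(7v + 8k + 10b + 6); both groups contain (7v + 8k + 10b + 6), giving (9v − k + 6b − 10)(7v + 8k + 10b + 6).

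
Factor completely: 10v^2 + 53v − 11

(2v + 11)(5v − 1)

Need a pair with product 10·(−11) = −110 and sum 53: that's 55 and −2.
Split the middle term: 10v^2 + 55v − 2v − 11 = 5v(2v + 11) − (2v + 11).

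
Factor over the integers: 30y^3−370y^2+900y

Pull out the common factor 10y, then factor the remaining trinomial.

10y(3y−10)(y−9)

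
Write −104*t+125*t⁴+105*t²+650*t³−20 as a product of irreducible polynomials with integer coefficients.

By the rational root theorem, t = −2/5 is a root, so (5*t+2) divides it; the quotient is 25*t³+120*t²−27*t−10.
Then t = 2/5 is a root, giving the factor (5*t−2) and quotient 5*t²+26*t+5.
The remaining quadratic factors as (t+5)(5*t+1).

(5*t+1)*(5*t+2)*(5*t−2)*(t+5)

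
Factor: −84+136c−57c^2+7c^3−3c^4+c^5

(c−1)(c−2)(c−3)(c^2+3c+14)

Testing divisors of the constant over divisors of the leading coefficient, c = 2 is a root, so (c−2) divides it; the quotient is c^4−c^3+5c^2−47c+42.
Then c = 3 is a root, so (c−3) divides it; the quotient is c^3+2c^2+11c−14.
Continuing, c = 1 is a root, so (c−1) divides it; the quotient is c^2+3c+14.
The quadratic c^2+3c+14 has discriminant −47 < 0 and is irreducible over ℤ.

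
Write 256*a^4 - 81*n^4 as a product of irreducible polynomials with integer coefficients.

(4*a + 3*n)*(4*a - 3*n)*(16*a^2 + 9*n^2)

(4*a)⁴ − (3*n)⁴ = ((4*a)² − (3*n)²)((4*a)² + (3*n)²); the first factor splits again, the second (16*a^2 + 9*n^2) is irreducible.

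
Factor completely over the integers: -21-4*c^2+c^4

(c^2+3)*(c^2-7)

Substitute u = c^2 to get a quadratic in u, then factor.
c^2-7 is irreducible over ℤ (7 is not a perfect square).
c^2+3 is irreducible over ℤ (always positive, so no real roots).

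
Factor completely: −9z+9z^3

Factor out 9z, leaving z^2−1, which is a difference of two squares.

9z(z+1)(z−1)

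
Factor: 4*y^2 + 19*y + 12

(4*y + 3)*(y + 4)

Need a pair with product 4·12 = 48 and sum 19: that's 16 and 3.
Split the middle term: 4*y^2 + 16*y + 3*y + 12 = 4*y*(y + 4) + 3*(y + 4).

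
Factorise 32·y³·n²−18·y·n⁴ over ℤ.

2·n²·y·(4·y−3·n)·(4·y+3·n)

Pull out the common factor 2·y·n²; 16·y²−9·n² is a difference of squares.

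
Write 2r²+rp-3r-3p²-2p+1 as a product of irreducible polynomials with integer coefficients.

Group: 2r(r-p-1) + (3p-1)(r-p-1); both groups contain (r-p-1).

(r-p-1)(2r+3p-1)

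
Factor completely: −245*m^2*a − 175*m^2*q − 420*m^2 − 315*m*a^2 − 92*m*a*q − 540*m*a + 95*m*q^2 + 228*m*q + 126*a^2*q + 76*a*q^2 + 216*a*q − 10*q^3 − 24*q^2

−(5*m − 2*q)*(7*a + 5*q + 12)*(7*m + 9*a − q)

Group: 7*m*(−35*m*a − 25*m*q − 60*m + 14*a*q + 10*q^2 + 24*q) + (9*a − q)*(−35*m*a − 25*m*q − 60*m + 14*a*q + 10*q^2 + 24*q); both groups contain (−35*m*a − 25*m*q − 60*m + 14*a*q + 10*q^2 + 24*q), so (7*m + 9*a − q) is a factor with cofactor −35*m*a − 25*m*q − 60*m + 14*a*q + 10*q^2 + 24*q.
The cofactor groups again: −35*m*a − 25*m*q − 60*m + 14*a*q + 10*q^2 + 24*q = −7*a*(5*m − 2*q) + (−5*q − 12)*(5*m − 2*q); both groups contain (5*m − 2*q), giving −(7*a + 5*q + 12)*(5*m − 2*q).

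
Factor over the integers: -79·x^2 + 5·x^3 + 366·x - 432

(5·x - 9)·(x - 6)·(x - 8)

Among the possible rational roots, x = 8 is a root, so (x - 8) is a factor; dividing leaves 5·x^2 - 39·x + 54.
The remaining quadratic factors as (x - 6)(5·x - 9).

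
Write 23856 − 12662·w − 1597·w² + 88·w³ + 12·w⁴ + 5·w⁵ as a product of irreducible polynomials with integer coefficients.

Testing divisors of the constant over divisors of the leading coefficient, w = −6 is a root, so (w + 6) divides it; the quotient is 5·w⁴ − 18·w³ + 196·w² − 2773·w + 3976.
Continuing, w = 7 is a root, so (w − 7) is a factor; dividing leaves 5·w³ + 17·w² + 315·w − 568.
Continuing, w = 8/5 is a root, giving the factor (5·w − 8) and quotient w² + 5·w + 71.
The quadratic w² + 5·w + 71 has discriminant −259 < 0 and is irreducible over ℤ.

(5·w − 8)·(w + 6)·(w − 7)·(w² + 5·w + 71)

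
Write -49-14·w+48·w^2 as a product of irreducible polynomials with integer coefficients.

(6·w-7)·(8·w+7)

Need a pair with product 48·(-49) = -2352 and sum -14: that's -56 and 42.
Split the middle term: 48·w^2-56·w + 42·w-49 = 8·w·(6·w-7) + 7·(6·w-7).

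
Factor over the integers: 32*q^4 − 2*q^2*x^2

2*q^2*(4*q + x)*(4*q − x)

Every term has a factor of 2*q^2. Then 16*q^2 − x^2 = (4*q)² − (x)².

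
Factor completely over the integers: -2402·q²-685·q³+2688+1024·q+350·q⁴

(2·q-7)·(5·q+8)·(5·q-6)·(7·q+8)

Trying the rational-root candidates, q = -8/5 is a root, so (5·q+8) is a factor; dividing leaves 70·q³-249·q²-82·q+336.
Continuing, q = -8/7 is a root, so (7·q+8) is a factor; dividing leaves 10·q²-47·q+42.
The remaining quadratic factors as (5·q-6)(2·q-7).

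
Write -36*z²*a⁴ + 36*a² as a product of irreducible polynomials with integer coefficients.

-36*a²*(z*a + 1)*(z*a - 1)

Every term has a factor of 36*a²; factoring it out leaves -z²*a² + 1.
Recognize a difference of squares with the parts 1 and z*a.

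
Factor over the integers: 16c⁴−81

Difference of squares twice: with A = 2c and B = 3, A⁴ − B⁴ = (A² − B²)(A² + B²), and A² − B² factors again.

(2c+3)(2c−3)(4c²+9)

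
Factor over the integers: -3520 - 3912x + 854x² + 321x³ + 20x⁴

By the rational root theorem, x = -8 is a root, giving the factor (x + 8) and quotient 20x³ + 161x² - 434x - 440.
Continuing, x = -4/5 is a root, giving the factor (5x + 4) and quotient 4x² + 29x - 110.
The remaining quadratic factors as (x + 10)(4x - 11).

(4x - 11)(5x + 4)(x + 10)(x + 8)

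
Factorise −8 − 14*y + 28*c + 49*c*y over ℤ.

(7*c − 2)*(7*y + 4)

Group as (49*c*y + 28*c) + (−14*y − 8) = 7*c*(7*y + 4) − 2*(7*y + 4).
Both groups share the factor (7*y + 4).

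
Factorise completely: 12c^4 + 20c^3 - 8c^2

Pull out the common factor 4c^2, then factor the remaining trinomial.

4c^2(3c - 1)(c + 2)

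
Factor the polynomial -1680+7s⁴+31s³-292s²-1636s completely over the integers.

By the rational root theorem, s = -6 is a root, so (s+6) divides it; the quotient is 7s³-11s²-226s-280.
Next, s = -10/7 is a root, so (7s+10) divides it; the quotient is s²-3s-28.
The remaining quadratic factors as (s+4)(s-7).

(7s+10)(s+4)(s+6)(s-7)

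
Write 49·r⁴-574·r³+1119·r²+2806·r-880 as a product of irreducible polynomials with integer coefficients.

By the rational root theorem, r = -11/7 is a root, so (7·r+11) divides it; the quotient is 7·r³-93·r²+306·r-80.
Then r = 5 is a root, so (r-5) divides it; the quotient is 7·r²-58·r+16.
The remaining quadratic factors as (r-8)(7·r-2).

(7·r+11)·(7·r-2)·(r-5)·(r-8)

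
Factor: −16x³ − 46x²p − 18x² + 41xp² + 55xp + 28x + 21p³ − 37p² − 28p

−(x − p)(8x + 3p − 7)(2x + 7p + 4)

Group: 2x(−8x² + 5xp + 7x + 3p² − 7p) + (7p + 4)(−8x² + 5xp + 7x + 3p² − 7p); both groups contain (−8x² + 5xp + 7x + 3p² − 7p), so (2x + 7p + 4) is a factor with cofactor −8x² + 5xp + 7x + 3p² − 7p.
The cofactor groups again: −8x² + 5xp + 7x + 3p² − 7p = −x(8x + 3p − 7) + p(8x + 3p − 7); both groups contain (8x + 3p − 7), giving −(x − p)(8x + 3p − 7).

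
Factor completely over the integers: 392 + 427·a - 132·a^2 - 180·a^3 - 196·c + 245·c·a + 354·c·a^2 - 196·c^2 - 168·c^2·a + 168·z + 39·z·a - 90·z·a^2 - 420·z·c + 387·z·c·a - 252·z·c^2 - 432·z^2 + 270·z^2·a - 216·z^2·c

-(4·c - 5·a + 8)·(6·z + 7·c - 6·a - 7)·(9·z + 6·a + 7)

Group: 9·z·(-24·z·c + 30·z·a - 48·z - 28·c^2 + 59·c·a - 28·c - 30·a^2 + 13·a + 56) + (6·a + 7)·(-24·z·c + 30·z·a - 48·z - 28·c^2 + 59·c·a - 28·c - 30·a^2 + 13·a + 56); both groups contain (-24·z·c + 30·z·a - 48·z - 28·c^2 + 59·c·a - 28·c - 30·a^2 + 13·a + 56), so (9·z + 6·a + 7) is a factor with cofactor -24·z·c + 30·z·a - 48·z - 28·c^2 + 59·c·a - 28·c - 30·a^2 + 13·a + 56.
The cofactor groups again: -24·z·c + 30·z·a - 48·z - 28·c^2 + 59·c·a - 28·c - 30·a^2 + 13·a + 56 = -4·c·(6·z + 7·c - 6·a - 7) + (5·a - 8)·(6·z + 7·c - 6·a - 7); both groups contain (6·z + 7·c - 6·a - 7), giving -(4·c - 5·a + 8)·(6·z + 7·c - 6·a - 7).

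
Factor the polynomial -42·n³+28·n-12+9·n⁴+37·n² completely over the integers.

Trying the rational-root candidates, n = 1/3 is a root, so (3·n-1) divides it; the quotient is 3·n³-13·n²+8·n+12.
Continuing, n = 2 is a root, giving the factor (n-2) and quotient 3·n²-7·n-6.
The remaining quadratic factors as (3·n+2)(n-3).

(3·n+2)·(3·n-1)·(n-2)·(n-3)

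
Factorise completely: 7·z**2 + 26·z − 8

Need a pair with product 7·(−8) = −56 and sum 26: that's −2 and 28.
Split the middle term: 7·z**2 − 2·z + 28·z − 8 = z·(7·z − 2) + 4·(7·z − 2).

(7·z − 2)·(z + 4)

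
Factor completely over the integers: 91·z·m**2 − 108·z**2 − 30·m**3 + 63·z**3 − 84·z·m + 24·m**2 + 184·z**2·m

Group: 7·z·(9·z**2 + 7·z·m − 2·m**2) + (15·m − 12)·(9·z**2 + 7·z·m − 2·m**2); both groups contain (9·z**2 + 7·z·m − 2·m**2), so (7·z + 15·m − 12) is a factor with cofactor 9·z**2 + 7·z·m − 2·m**2.
The cofactor groups again: 9·z**2 + 7·z·m − 2·m**2 = z·(9·z − 2·m) + m·(9·z − 2·m); both groups contain (9·z − 2·m), giving (z + m)·(9·z − 2·m).

(9·z − 2·m)·(7·z + 15·m − 12)·(z + m)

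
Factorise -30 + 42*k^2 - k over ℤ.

Need a pair with product 42·(-30) = -1260 and sum -1: that's 35 and -36.
Split the middle term: 42*k^2 + 35*k - 36*k - 30 = 7*k*(6*k + 5) - 6*(6*k + 5).

(6*k + 5)*(7*k - 6)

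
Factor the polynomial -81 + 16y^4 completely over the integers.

(2y)⁴ − (3)⁴ = ((2y)² − (3)²)((2y)² + (3)²); the first factor splits again, the second (4y^2 + 9) is irreducible.

(2y + 3)(2y - 3)(4y^2 + 9)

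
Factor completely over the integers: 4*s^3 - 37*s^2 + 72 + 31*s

(4*s - 9)*(s + 1)*(s - 8)

By the rational root theorem, s = -1 is a root, so (s + 1) is a factor; dividing leaves 4*s^2 - 41*s + 72.
The remaining quadratic factors as (4*s - 9)(s - 8).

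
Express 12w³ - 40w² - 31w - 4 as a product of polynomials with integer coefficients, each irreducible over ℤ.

Trying the rational-root candidates, w = -1/6 is a root, so (6w + 1) divides it; the quotient is 2w² - 7w - 4.
The remaining quadratic factors as (2w + 1)(w - 4).

(2w + 1)(6w + 1)(w - 4)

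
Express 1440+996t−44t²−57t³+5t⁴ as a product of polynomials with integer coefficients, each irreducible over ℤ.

(5t+8)(t+3)(t−10)(t−6)

Trying the rational-root candidates, t = 6 is a root, giving the factor (t−6) and quotient 5t³−27t²−206t−240.
Continuing, t = −3 is a root, so (t+3) is a factor; dividing leaves 5t²−42t−80.
The remaining quadratic factors as (5t+8)(t−10).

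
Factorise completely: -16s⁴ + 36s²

Pull out the common factor 4s², leaving -4s² + 9.
Recognize a difference of squares with the parts 3 and 2s.

-4s²(2s + 3)(2s - 3)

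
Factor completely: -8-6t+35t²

Need a pair with product 35·(-8) = -280 and sum -6: that's -20 and 14.
Split the middle term: 35t²-20t + 14t-8 = 5t(7t-4) + 2(7t-4).

(5t+2)(7t-4)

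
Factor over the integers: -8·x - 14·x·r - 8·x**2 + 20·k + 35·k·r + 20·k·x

(5·k - 2·x)·(4·x + 7·r + 4)

Group: 5·k·(4·x + 7·r + 4) - 2·x·(4·x + 7·r + 4); both groups contain (4·x + 7·r + 4).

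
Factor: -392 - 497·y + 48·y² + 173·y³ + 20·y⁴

By the rational root theorem, y = -7/5 is a root, giving the factor (5·y + 7) and quotient 4·y³ + 29·y² - 31·y - 56.
Continuing, y = 7/4 is a root, giving the factor (4·y - 7) and quotient y² + 9·y + 8.
The remaining quadratic factors as (y + 8)(y + 1).

(4·y - 7)·(5·y + 7)·(y + 1)·(y + 8)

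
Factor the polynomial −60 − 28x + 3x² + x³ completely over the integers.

(x + 2)(x + 6)(x − 5)

Among the possible rational roots, x = −6 is a root, so (x + 6) divides it; the quotient is x² − 3x − 10.
The remaining quadratic factors as (x + 2)(x − 5).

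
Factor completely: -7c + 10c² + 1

(2c - 1)(5c - 1)

Need a pair with product 10·1 = 10 and sum -7: that's -5 and -2.
Split the middle term: 10c² - 5c - 2c + 1 = 5c(2c - 1) - (2c - 1).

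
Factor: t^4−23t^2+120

Substitute u = t^2 to get a quadratic in u, then factor.
t^2−15 is irreducible over ℤ (15 is not a perfect square).
t^2−8 is irreducible over ℤ (8 is not a perfect square).

(t^2−15)(t^2−8)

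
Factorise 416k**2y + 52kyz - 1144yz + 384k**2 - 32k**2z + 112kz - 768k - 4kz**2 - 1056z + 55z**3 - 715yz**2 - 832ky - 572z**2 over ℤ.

(13y - z + 12)(4k - 5z - 8)(8k + 11z)

Group: 8k(52ky - 4kz + 48k - 65yz - 104y + 5z**2 - 52z - 96) + 11z(52ky - 4kz + 48k - 65yz - 104y + 5z**2 - 52z - 96); both groups contain (52ky - 4kz + 48k - 65yz - 104y + 5z**2 - 52z - 96), so (8k + 11z) is a factor with cofactor 52ky - 4kz + 48k - 65yz - 104y + 5z**2 - 52z - 96.
The cofactor groups again: 52ky - 4kz + 48k - 65yz - 104y + 5z**2 - 52z - 96 = 13y(4k - 5z - 8) + (-z + 12)(4k - 5z - 8); both groups contain (4k - 5z - 8), giving (13y - z + 12)(4k - 5z - 8).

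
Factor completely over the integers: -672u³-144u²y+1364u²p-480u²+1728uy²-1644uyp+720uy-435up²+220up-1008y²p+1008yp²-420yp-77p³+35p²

-(7u+12y-11p+5)(12u-7p)(8u-12y+p)

Group: 8u(-84u²-144uy+181up-60u+84yp-77p²+35p) + (-12y+p)(-84u²-144uy+181up-60u+84yp-77p²+35p); both groups contain (-84u²-144uy+181up-60u+84yp-77p²+35p), so (8u-12y+p) is a factor with cofactor -84u²-144uy+181up-60u+84yp-77p²+35p.
The cofactor groups again: -84u²-144uy+181up-60u+84yp-77p²+35p = -12u(7u+12y-11p+5) + 7p(7u+12y-11p+5); both groups contain (7u+12y-11p+5), giving -(12u-7p)(7u+12y-11p+5).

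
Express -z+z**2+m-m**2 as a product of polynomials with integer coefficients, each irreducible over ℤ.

Group: -m(m+z-1) + z(m+z-1); both groups contain (m+z-1).

-(m+z-1)(m-z)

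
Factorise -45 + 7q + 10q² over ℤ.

Need a pair with product 10·(-45) = -450 and sum 7: that's -18 and 25.
Split the middle term: 10q² - 18q + 25q - 45 = 2q(5q - 9) + 5(5q - 9).

(2q + 5)(5q - 9)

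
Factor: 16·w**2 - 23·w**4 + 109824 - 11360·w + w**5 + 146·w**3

By the rational root theorem, w = 12 is a root, so (w - 12) divides it; the quotient is w**4 - 11·w**3 + 14·w**2 + 184·w - 9152.
Next, w = 13 is a root, so (w - 13) is a factor; dividing leaves w**3 + 2·w**2 + 40·w + 704.
Then w = -8 is a root, so (w + 8) is a factor; dividing leaves w**2 - 6·w + 88.
The quadratic w**2 - 6·w + 88 has discriminant -316 < 0 and is irreducible over ℤ.

(w + 8)·(w - 12)·(w - 13)·(w**2 - 6·w + 88)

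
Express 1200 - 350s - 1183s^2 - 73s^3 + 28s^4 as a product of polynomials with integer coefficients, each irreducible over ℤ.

(4s + 5)(7s - 6)(s + 5)(s - 8)

Among the possible rational roots, s = -5 is a root, giving the factor (s + 5) and quotient 28s^3 - 213s^2 - 118s + 240.
Then s = -5/4 is a root, so (4s + 5) is a factor; dividing leaves 7s^2 - 62s + 48.
The remaining quadratic factors as (s - 8)(7s - 6).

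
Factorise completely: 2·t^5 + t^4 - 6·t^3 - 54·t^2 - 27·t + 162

Among the possible rational roots, t = -2 is a root, so (t + 2) divides it; the quotient is 2·t^4 - 3·t^3 - 54·t + 81.
Next, t = 3 is a root, so (t - 3) is a factor; dividing leaves 2·t^3 + 3·t^2 + 9·t - 27.
Next, t = 3/2 is a root, so (2·t - 3) is a factor; dividing leaves t^2 + 3·t + 9.
The quadratic t^2 + 3·t + 9 has discriminant -27 < 0 and is irreducible over ℤ.

(2·t - 3)·(t + 2)·(t - 3)·(t^2 + 3·t + 9)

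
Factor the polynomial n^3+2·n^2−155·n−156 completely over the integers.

(n+1)·(n+13)·(n−12)

Testing divisors of the constant over divisors of the leading coefficient, n = 12 is a root, giving the factor (n−12) and quotient n^2+14·n+13.
The remaining quadratic factors as (n+1)(n+13).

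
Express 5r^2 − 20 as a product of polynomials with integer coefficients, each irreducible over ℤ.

Every term has a factor of 5. Then r^2 − 4 = (r)² − (2)².

5(r + 2)(r − 2)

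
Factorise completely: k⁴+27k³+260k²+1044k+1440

Among the possible rational roots, k = −6 is a root, so (k+6) divides it; the quotient is k³+21k²+134k+240.
Then k = −10 is a root, giving the factor (k+10) and quotient k²+11k+24.
The remaining quadratic factors as (k+3)(k+8).

(k+10)(k+3)(k+6)(k+8)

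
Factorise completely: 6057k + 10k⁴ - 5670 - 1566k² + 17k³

(2k - 3)(5k - 14)(k + 15)(k - 9)

By the rational root theorem, k = -15 is a root, so (k + 15) divides it; the quotient is 10k³ - 133k² + 429k - 378.
Next, k = 9 is a root, so (k - 9) divides it; the quotient is 10k² - 43k + 42.
The remaining quadratic factors as (5k - 14)(2k - 3).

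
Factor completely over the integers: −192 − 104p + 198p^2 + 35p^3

By the rational root theorem, p = 8/7 is a root, so (7p − 8) is a factor; dividing leaves 5p^2 + 34p + 24.
The remaining quadratic factors as (p + 6)(5p + 4).

(5p + 4)(7p − 8)(p + 6)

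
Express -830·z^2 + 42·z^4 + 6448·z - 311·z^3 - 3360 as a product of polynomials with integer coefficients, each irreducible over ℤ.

By the rational root theorem, z = -14/3 is a root, giving the factor (3·z + 14) and quotient 14·z^3 - 169·z^2 + 512·z - 240.
Then z = 4/7 is a root, so (7·z - 4) is a factor; dividing leaves 2·z^2 - 23·z + 60.
The remaining quadratic factors as (z - 4)(2·z - 15).

(2·z - 15)·(3·z + 14)·(7·z - 4)·(z - 4)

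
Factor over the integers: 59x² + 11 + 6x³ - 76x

(6x - 1)(x + 11)(x - 1)

Trying the rational-root candidates, x = 1 is a root, so (x - 1) divides it; the quotient is 6x² + 65x - 11.
The remaining quadratic factors as (6x - 1)(x + 11).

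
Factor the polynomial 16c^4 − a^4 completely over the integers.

(2c)⁴ − (a)⁴ = ((2c)² − (a)²)((2c)² + (a)²); the first factor splits again, the second (4c^2 + a^2) is irreducible.

(2c − a)(2c + a)(4c^2 + a^2)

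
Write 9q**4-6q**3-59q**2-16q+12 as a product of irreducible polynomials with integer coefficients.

(3q+2)(3q-1)(q+2)(q-3)

Trying the rational-root candidates, q = -2 is a root, so (q+2) divides it; the quotient is 9q**3-24q**2-11q+6.
Continuing, q = 1/3 is a root, so (3q-1) is a factor; dividing leaves 3q**2-7q-6.
The remaining quadratic factors as (3q+2)(q-3).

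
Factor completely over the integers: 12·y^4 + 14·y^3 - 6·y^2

Pull out the common factor 2·y^2, then factor the remaining trinomial.

2·y^2·(2·y + 3)·(3·y - 1)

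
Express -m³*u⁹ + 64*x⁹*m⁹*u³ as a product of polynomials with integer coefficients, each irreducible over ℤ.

Every term has a factor of m³*u³; factoring it out leaves 64*x⁹*m⁶ - u⁶.
Recognize a difference of cubes with the parts 4*x³*m² and u².

m³*u³*(4*x³*m² - u²)*(16*x⁶*m⁴ + 4*x³*m²*u² + u⁴)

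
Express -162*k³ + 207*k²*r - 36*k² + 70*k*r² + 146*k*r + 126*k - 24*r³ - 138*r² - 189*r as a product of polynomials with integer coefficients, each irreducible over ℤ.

-(2*k - 3*r)*(9*k + 4*r + 9)*(9*k - 2*r - 7)

Group: 9*k*(-18*k² + 31*k*r + 14*k - 6*r² - 21*r) + (4*r + 9)*(-18*k² + 31*k*r + 14*k - 6*r² - 21*r); both groups contain (-18*k² + 31*k*r + 14*k - 6*r² - 21*r), so (9*k + 4*r + 9) is a factor with cofactor -18*k² + 31*k*r + 14*k - 6*r² - 21*r.
The cofactor groups again: -18*k² + 31*k*r + 14*k - 6*r² - 21*r = -9*k*(2*k - 3*r) + (2*r + 7)*(2*k - 3*r); both groups contain (2*k - 3*r), giving -(9*k - 2*r - 7)*(2*k - 3*r).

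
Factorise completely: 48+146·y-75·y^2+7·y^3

(7·y+2)·(y-3)·(y-8)

Trying the rational-root candidates, y = 3 is a root, so (y-3) divides it; the quotient is 7·y^2-54·y-16.
The remaining quadratic factors as (7·y+2)(y-8).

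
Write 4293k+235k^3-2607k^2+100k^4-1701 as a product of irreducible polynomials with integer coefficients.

(4k-9)(5k-3)(5k-9)(k+7)

Testing divisors of the constant over divisors of the leading coefficient, k = -7 is a root, so (k+7) divides it; the quotient is 100k^3-465k^2+648k-243.
Continuing, k = 9/5 is a root, so (5k-9) divides it; the quotient is 20k^2-57k+27.
The remaining quadratic factors as (4k-9)(5k-3).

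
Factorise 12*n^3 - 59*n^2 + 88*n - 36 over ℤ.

Trying the rational-root candidates, n = 2/3 is a root, so (3*n - 2) divides it; the quotient is 4*n^2 - 17*n + 18.
The remaining quadratic factors as (4*n - 9)(n - 2).

(3*n - 2)*(4*n - 9)*(n - 2)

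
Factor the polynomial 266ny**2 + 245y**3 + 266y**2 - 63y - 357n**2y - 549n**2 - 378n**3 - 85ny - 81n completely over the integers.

Group: 9n(-42n**2 - 7ny - 61n + 35y**2 + 38y - 9) + 7y(-42n**2 - 7ny - 61n + 35y**2 + 38y - 9); both groups contain (-42n**2 - 7ny - 61n + 35y**2 + 38y - 9), so (9n + 7y) is a factor with cofactor -42n**2 - 7ny - 61n + 35y**2 + 38y - 9.
The cofactor groups again: -42n**2 - 7ny - 61n + 35y**2 + 38y - 9 = -6n(7n + 7y + 9) + (5y - 1)(7n + 7y + 9); both groups contain (7n + 7y + 9), giving -(6n - 5y + 1)(7n + 7y + 9).

-(6n - 5y + 1)(7n + 7y + 9)(9n + 7y)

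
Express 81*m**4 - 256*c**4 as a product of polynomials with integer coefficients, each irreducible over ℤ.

Difference of squares twice: with A = 3*m and B = 4*c, A⁴ − B⁴ = (A² − B²)(A² + B²), and A² − B² factors again.

(3*m - 4*c)*(3*m + 4*c)*(9*m**2 + 16*c**2)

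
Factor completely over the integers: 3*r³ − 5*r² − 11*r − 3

(3*r + 1)*(r + 1)*(r − 3)

By the rational root theorem, r = −1 is a root, giving the factor (r + 1) and quotient 3*r² − 8*r − 3.
The remaining quadratic factors as (3*r + 1)(r − 3).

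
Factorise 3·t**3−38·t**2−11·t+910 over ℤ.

(3·t+13)·(t−10)·(t−7)

Among the possible rational roots, t = 7 is a root, giving the factor (t−7) and quotient 3·t**2−17·t−130.
The remaining quadratic factors as (t−10)(3·t+13).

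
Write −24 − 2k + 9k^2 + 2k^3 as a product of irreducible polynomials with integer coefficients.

(2k − 3)(k + 2)(k + 4)

Testing divisors of the constant over divisors of the leading coefficient, k = −4 is a root, giving the factor (k + 4) and quotient 2k^2 + k − 6.
The remaining quadratic factors as (k + 2)(2k − 3).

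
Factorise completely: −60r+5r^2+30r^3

5r(2r+3)(3r−4)

Pull out the common factor 5r, then factor the remaining trinomial.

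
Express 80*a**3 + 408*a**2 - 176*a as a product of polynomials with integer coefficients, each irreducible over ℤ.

Pull out the common factor 8*a, then factor the remaining trinomial.

8*a*(2*a + 11)*(5*a - 2)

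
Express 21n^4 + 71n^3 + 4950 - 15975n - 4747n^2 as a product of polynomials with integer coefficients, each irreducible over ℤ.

Trying the rational-root candidates, n = -15 is a root, so (n + 15) divides it; the quotient is 21n^3 - 244n^2 - 1087n + 330.
Then n = -11/3 is a root, so (3n + 11) divides it; the quotient is 7n^2 - 107n + 30.
The remaining quadratic factors as (n - 15)(7n - 2).

(3n + 11)(7n - 2)(n + 15)(n - 15)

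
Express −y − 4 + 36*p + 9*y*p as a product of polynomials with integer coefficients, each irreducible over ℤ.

Group as (9*y*p − y) + (36*p − 4) = y*(9*p − 1) + 4*(9*p − 1).
Both groups share the factor (9*p − 1).

(9*p − 1)*(y + 4)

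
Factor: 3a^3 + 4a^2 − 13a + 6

(3a − 2)(a + 3)(a − 1)

Testing divisors of the constant over divisors of the leading coefficient, a = −3 is a root, so (a + 3) is a factor; dividing leaves 3a^2 − 5a + 2.
The remaining quadratic factors as (a − 1)(3a − 2).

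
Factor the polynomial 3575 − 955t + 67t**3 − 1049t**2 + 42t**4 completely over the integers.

Trying the rational-root candidates, t = 13/3 is a root, so (3t − 13) is a factor; dividing leaves 14t**3 + 83t**2 + 10t − 275.
Next, t = −5 is a root, so (t + 5) divides it; the quotient is 14t**2 + 13t − 55.
The remaining quadratic factors as (2t + 5)(7t − 11).

(2t + 5)(3t − 13)(7t − 11)(t + 5)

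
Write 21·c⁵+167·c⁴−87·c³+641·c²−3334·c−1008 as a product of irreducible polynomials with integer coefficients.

(3·c−7)·(7·c+2)·(c+9)·(c²+c+8)

Trying the rational-root candidates, c = −9 is a root, giving the factor (c+9) and quotient 21·c⁴−22·c³+111·c²−358·c−112.
Continuing, c = 7/3 is a root, so (3·c−7) is a factor; dividing leaves 7·c³+9·c²+58·c+16.
Continuing, c = −2/7 is a root, so (7·c+2) divides it; the quotient is c²+c+8.
The quadratic c²+c+8 has discriminant −31 < 0 and is irreducible over ℤ.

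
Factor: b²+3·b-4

(b+4)·(b-1)

Two integers with product -4 and sum 3 are 4 and -1.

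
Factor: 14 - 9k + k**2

Two integers with product 14 and sum -9 are -7 and -2.

(k - 2)(k - 7)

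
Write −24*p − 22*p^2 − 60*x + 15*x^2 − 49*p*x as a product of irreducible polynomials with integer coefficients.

−(11*p − 3*x + 12)*(2*p + 5*x)

Group: −11*p*(2*p + 5*x) + (3*x − 12)*(2*p + 5*x); both groups contain (2*p + 5*x).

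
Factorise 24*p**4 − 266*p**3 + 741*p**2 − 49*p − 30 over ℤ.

(4*p − 1)*(6*p + 1)*(p − 5)*(p − 6)

Among the possible rational roots, p = 1/4 is a root, giving the factor (4*p − 1) and quotient 6*p**3 − 65*p**2 + 169*p + 30.
Next, p = 6 is a root, so (p − 6) is a factor; dividing leaves 6*p**2 − 29*p − 5.
The remaining quadratic factors as (6*p + 1)(p − 5).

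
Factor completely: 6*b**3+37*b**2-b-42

(6*b+7)*(b+6)*(b-1)

By the rational root theorem, b = -7/6 is a root, giving the factor (6*b+7) and quotient b**2+5*b-6.
The remaining quadratic factors as (b+6)(b-1).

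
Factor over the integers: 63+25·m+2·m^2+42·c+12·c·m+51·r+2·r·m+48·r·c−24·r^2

−(3·r−6·c−m−9)·(8·r+2·m+7)

Group: −8·r·(3·r−6·c−m−9) + (−2·m−7)·(3·r−6·c−m−9); both groups contain (3·r−6·c−m−9).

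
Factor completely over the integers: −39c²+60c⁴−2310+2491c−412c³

(2c+5)(5c−11)(6c−7)(c−6)

Among the possible rational roots, c = 11/5 is a root, so (5c−11) is a factor; dividing leaves 12c³−56c²−131c+210.
Continuing, c = 6 is a root, so (c−6) divides it; the quotient is 12c²+16c−35.
The remaining quadratic factors as (2c+5)(6c−7).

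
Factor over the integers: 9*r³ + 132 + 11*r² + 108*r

Group as (9*r³ + 108*r) + (11*r² + 132) = 9*r*(r² + 12) + 11*(r² + 12).
Both groups share the factor (r² + 12).

(9*r + 11)*(r² + 12)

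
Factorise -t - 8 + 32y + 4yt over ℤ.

(4y - 1)(t + 8)

Group as (4yt + 32y) + (-t - 8) = 4y(t + 8) - (t + 8).
Both groups share the factor (t + 8).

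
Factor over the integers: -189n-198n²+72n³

9n(2n-7)(4n+3)

Pull out the common factor 9n, then factor the remaining trinomial.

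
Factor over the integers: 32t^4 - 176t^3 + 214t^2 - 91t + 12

(2t - 1)(4t - 1)(4t - 3)(t - 4)

Testing divisors of the constant over divisors of the leading coefficient, t = 1/2 is a root, so (2t - 1) is a factor; dividing leaves 16t^3 - 80t^2 + 67t - 12.
Continuing, t = 3/4 is a root, so (4t - 3) divides it; the quotient is 4t^2 - 17t + 4.
The remaining quadratic factors as (t - 4)(4t - 1).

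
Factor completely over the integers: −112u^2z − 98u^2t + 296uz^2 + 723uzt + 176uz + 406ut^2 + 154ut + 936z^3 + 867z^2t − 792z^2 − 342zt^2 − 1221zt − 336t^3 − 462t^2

−(2u − 9z − 6t)(7u + 13z − 8t − 11)(8z + 7t)

Group: 8z(−14u^2 + 37uz + 58ut + 22u + 117z^2 + 6zt − 99z − 48t^2 − 66t) + 7t(−14u^2 + 37uz + 58ut + 22u + 117z^2 + 6zt − 99z − 48t^2 − 66t); both groups contain (−14u^2 + 37uz + 58ut + 22u + 117z^2 + 6zt − 99z − 48t^2 − 66t), so (8z + 7t) is a factor with cofactor −14u^2 + 37uz + 58ut + 22u + 117z^2 + 6zt − 99z − 48t^2 − 66t.
The cofactor groups again: −14u^2 + 37uz + 58ut + 22u + 117z^2 + 6zt − 99z − 48t^2 − 66t = −2u(7u + 13z − 8t − 11) + (9z + 6t)(7u + 13z − 8t − 11); both groups contain (7u + 13z − 8t − 11), giving −(2u − 9z − 6t)(7u + 13z − 8t − 11).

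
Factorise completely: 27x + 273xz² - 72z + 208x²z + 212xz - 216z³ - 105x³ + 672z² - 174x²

Group: 5x(-21x² + 29xz + 3x + 72z² - 8z) + (-3z + 9)(-21x² + 29xz + 3x + 72z² - 8z); both groups contain (-21x² + 29xz + 3x + 72z² - 8z), so (5x - 3z + 9) is a factor with cofactor -21x² + 29xz + 3x + 72z² - 8z.
The cofactor groups again: -21x² + 29xz + 3x + 72z² - 8z = -3x(7x + 9z - 1) + 8z(7x + 9z - 1); both groups contain (7x + 9z - 1), giving -(3x - 8z)(7x + 9z - 1).

-(3x - 8z)(5x - 3z + 9)(7x + 9z - 1)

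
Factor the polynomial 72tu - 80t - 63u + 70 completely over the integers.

(8t - 7)(9u - 10)

Group as (72tu - 80t) + (-63u + 70) = 8t(9u - 10) - 7(9u - 10).
Both groups share the factor (9u - 10).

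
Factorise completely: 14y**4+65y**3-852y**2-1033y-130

By the rational root theorem, y = 13/2 is a root, so (2y-13) divides it; the quotient is 7y**3+78y**2+81y+10.
Next, y = -1/7 is a root, giving the factor (7y+1) and quotient y**2+11y+10.
The remaining quadratic factors as (y+10)(y+1).

(2y-13)(7y+1)(y+1)(y+10)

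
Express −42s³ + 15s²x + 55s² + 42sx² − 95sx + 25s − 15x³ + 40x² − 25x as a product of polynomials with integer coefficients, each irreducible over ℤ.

−(14s − 5x + 5)(3s + 3x − 5)(s − x)

Group: 3s(−14s² + 19sx − 5s − 5x² + 5x) + (3x − 5)(−14s² + 19sx − 5s − 5x² + 5x); both groups contain (−14s² + 19sx − 5s − 5x² + 5x), so (3s + 3x − 5) is a factor with cofactor −14s² + 19sx − 5s − 5x² + 5x.
The cofactor groups again: −14s² + 19sx − 5s − 5x² + 5x = −14s(s − x) + (5x − 5)(s − x); both groups contain (s − x), giving −(14s − 5x + 5)(s − x).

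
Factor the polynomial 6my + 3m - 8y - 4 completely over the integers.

Group as (6my + 3m) + (-8y - 4) = 3m(2y + 1) - 4(2y + 1).
Both groups share the factor (2y + 1).

(2y + 1)(3m - 4)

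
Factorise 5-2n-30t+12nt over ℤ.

(2n-5)(6t-1)

Group as (12nt-2n) + (-30t+5) = 2n(6t-1) - 5(6t-1).
Both groups share the factor (6t-1).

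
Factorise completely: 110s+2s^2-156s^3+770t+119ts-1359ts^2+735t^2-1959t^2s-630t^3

-(15t+12s+10)(6t+13s-11)(7t+s)

Group: 6t(-105t^2-99ts-70t-12s^2-10s) + (13s-11)(-105t^2-99ts-70t-12s^2-10s); both groups contain (-105t^2-99ts-70t-12s^2-10s), so (6t+13s-11) is a factor with cofactor -105t^2-99ts-70t-12s^2-10s.
The cofactor groups again: -105t^2-99ts-70t-12s^2-10s = -7t(15t+12s+10) - s(15t+12s+10); both groups contain (15t+12s+10), giving -(7t+s)(15t+12s+10).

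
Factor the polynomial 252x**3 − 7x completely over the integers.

7x(6x + 1)(6x − 1)

Factor out 7x, leaving 36x**2 − 1, which is a difference of two squares.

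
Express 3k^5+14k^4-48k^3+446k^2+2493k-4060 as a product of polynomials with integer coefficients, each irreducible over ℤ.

Testing divisors of the constant over divisors of the leading coefficient, k = 4/3 is a root, so (3k-4) divides it; the quotient is k^4+6k^3-8k^2+138k+1015.
Next, k = -5 is a root, so (k+5) divides it; the quotient is k^3+k^2-13k+203.
Next, k = -7 is a root, so (k+7) divides it; the quotient is k^2-6k+29.
The quadratic k^2-6k+29 has discriminant -80 < 0 and is irreducible over ℤ.

(3k-4)(k+5)(k+7)(k^2-6k+29)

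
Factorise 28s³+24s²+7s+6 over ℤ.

Group as (28s³+7s) + (24s²+6) = 7s(4s²+1) + 6(4s²+1).
Both groups share the factor (4s²+1).

(7s+6)(4s²+1)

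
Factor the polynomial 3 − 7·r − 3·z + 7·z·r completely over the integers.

(7·r − 3)·(z − 1)

Group as (7·z·r − 3·z) + (−7·r + 3) = z·(7·r − 3) − (7·r − 3).
Both groups share the factor (7·r − 3).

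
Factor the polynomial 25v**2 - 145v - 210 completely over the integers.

Pull out the common factor 5, then factor the remaining trinomial.

5(5v + 6)(v - 7)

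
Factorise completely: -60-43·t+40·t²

Need a pair with product 40·(-60) = -2400 and sum -43: that's -75 and 32.
Split the middle term: 40·t²-75·t + 32·t-60 = 5·t·(8·t-15) + 4·(8·t-15).

(5·t+4)·(8·t-15)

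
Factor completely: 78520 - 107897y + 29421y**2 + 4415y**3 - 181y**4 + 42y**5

(2y + 13)(3y - 5)(7y - 8)(y**2 - 8y + 151)

Trying the rational-root candidates, y = 5/3 is a root, so (3y - 5) divides it; the quotient is 14y**4 - 37y**3 + 1410y**2 + 12157y - 15704.
Continuing, y = -13/2 is a root, giving the factor (2y + 13) and quotient 7y**3 - 64y**2 + 1121y - 1208.
Continuing, y = 8/7 is a root, giving the factor (7y - 8) and quotient y**2 - 8y + 151.
The quadratic y**2 - 8y + 151 has discriminant -540 < 0 and is irreducible over ℤ.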